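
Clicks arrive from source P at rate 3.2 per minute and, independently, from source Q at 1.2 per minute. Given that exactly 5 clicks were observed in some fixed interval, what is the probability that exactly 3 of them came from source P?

Given the total, each event is independently from source P with probability p = λ_P/(λ_P+λ_Q) = 3.2/4.4 ≈ 0.7273.
So K ~ Binomial(5, 3.2/4.4): P(K = 3) = C(5,3) · (3.2/4.4)^3 · (1.2/4.4)^2 ≈ 0.2861.

0.2861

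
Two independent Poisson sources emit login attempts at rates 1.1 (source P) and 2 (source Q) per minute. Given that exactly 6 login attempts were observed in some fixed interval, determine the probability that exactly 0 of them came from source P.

0.0721

Given the total, each event is independently from source P with probability p = λ_P/(λ_P+λ_Q) = 1.1/3.1 ≈ 0.3548.
So K ~ Binomial(6, 1.1/3.1): P(K = 0) = C(6,0) · (1.1/3.1)^0 · (2/3.1)^6 ≈ 0.0721.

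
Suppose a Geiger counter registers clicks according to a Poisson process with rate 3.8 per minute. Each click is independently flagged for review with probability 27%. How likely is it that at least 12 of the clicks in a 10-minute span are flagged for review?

0.3331

Thinning: the clicks that are flagged for review themselves form a Poisson process with rate 0.27 × 3.8 = 1.026 per minute.
Over the interval, μ = 1.026 × 10 = 10.26 (a 10-minute span = 10 minutes).
P(N ≥ 12) = 1 − P(N ≤ 11) ≈ 0.3331.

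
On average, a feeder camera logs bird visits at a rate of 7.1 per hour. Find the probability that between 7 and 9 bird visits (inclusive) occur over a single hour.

0.3853

With mean μ = 7.1 per hour,
P(7 ≤ N ≤ 9) = Σ_{j=7}^{9} e^(−7.1) · 7.1^j/j! ≈ 0.3853.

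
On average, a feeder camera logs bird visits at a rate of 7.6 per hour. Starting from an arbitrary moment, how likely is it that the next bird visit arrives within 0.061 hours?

Inter-arrival times are exponential with rate λ = 7.6 per hour.
P(T ≤ 0.061) = 1 − e^(−λt) = 1 − e^(−7.6 × 0.061) = 1 − e^(−0.4636) ≈ 0.3710.

0.3710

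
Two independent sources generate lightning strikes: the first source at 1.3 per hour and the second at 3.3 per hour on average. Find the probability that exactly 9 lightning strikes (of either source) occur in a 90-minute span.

Independent Poisson processes superpose: combined rate λ = 1.3 + 3.3 = 4.6 per hour.
Over the interval, μ = 4.6 × 1.5 = 6.9 (a 90-minute span = 1.5 hours).
P(N = 9) = e^(−6.9) · 6.9^9/9! ≈ 0.0985.

0.0985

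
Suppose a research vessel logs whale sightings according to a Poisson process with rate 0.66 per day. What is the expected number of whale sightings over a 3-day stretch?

1.98

E[N] = λt = 0.66 × 3 = 1.98 (a 3-day stretch = 3 days).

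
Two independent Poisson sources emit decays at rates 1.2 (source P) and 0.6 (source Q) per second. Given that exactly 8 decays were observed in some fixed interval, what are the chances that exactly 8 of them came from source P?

0.0390

Given the total, each event is independently from source P with probability p = λ_P/(λ_P+λ_Q) = 1.2/1.8 ≈ 0.6667.
So K ~ Binomial(8, 1.2/1.8): P(K = 8) = C(8,8) · (1.2/1.8)^8 · (0.6/1.8)^0 ≈ 0.0390.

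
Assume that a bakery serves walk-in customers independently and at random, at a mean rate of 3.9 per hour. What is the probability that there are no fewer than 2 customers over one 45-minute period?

Over the interval, μ = 3.9 × 0.75 = 2.925 (a 45-minute period = 0.75 hours).
P(N ≥ 2) = 1 − P(N ≤ 1) = 1 − Σ_{j=0}^{1} e^(−μ) μ^j/j! ≈ 0.7894.

0.7894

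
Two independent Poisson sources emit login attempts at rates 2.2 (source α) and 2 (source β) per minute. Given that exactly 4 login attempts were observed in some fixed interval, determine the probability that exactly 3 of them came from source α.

Given the total, each event is independently from source α with probability p = λ_α/(λ_α+λ_β) = 2.2/4.2 ≈ 0.5238.
So K ~ Binomial(4, 2.2/4.2): P(K = 3) = C(4,3) · (2.2/4.2)^3 · (2/4.2)^1 ≈ 0.2738.

0.2738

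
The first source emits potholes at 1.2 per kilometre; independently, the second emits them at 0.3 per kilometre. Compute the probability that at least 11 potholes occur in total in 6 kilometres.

0.2940

Independent Poisson processes superpose: combined rate λ = 1.2 + 0.3 = 1.5 per kilometre.
Over the interval, μ = 1.5 × 6 = 9 (6 kilometres).
P(N ≥ 11) = 1 − P(N ≤ 10) ≈ 0.2940.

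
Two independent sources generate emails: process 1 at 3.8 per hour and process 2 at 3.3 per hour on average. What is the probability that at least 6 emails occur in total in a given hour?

Independent Poisson processes superpose: combined rate λ = 3.8 + 3.3 = 7.1 per hour.
So μ = 7.1.
P(N ≥ 6) = 1 − P(N ≤ 5) ≈ 0.7119.

0.7119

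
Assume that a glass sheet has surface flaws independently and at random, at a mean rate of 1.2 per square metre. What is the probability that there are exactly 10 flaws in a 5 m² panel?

Over the interval, μ = 1.2 × 5 = 6 (a 5 m² panel = 5 square metres).
P(N = 10) = e^(−μ) μ^10/10! = e^(−6) · 6^10/3628800 ≈ 0.0413.

0.0413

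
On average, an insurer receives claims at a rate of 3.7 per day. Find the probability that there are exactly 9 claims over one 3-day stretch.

0.1065

Over the interval, μ = 3.7 × 3 = 11.1 (a 3-day stretch = 3 days).
P(N = 9) = e^(−μ) μ^9/9! = e^(−11.1) · 11.1^9/362880 ≈ 0.1065.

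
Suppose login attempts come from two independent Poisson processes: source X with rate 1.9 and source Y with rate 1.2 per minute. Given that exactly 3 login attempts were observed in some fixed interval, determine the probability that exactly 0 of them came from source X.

0.0580

Given the total, each event is independently from source X with probability p = λ_X/(λ_X+λ_Y) = 1.9/3.1 ≈ 0.6129.
So K ~ Binomial(3, 1.9/3.1): P(K = 0) = C(3,0) · (1.9/3.1)^0 · (1.2/3.1)^3 ≈ 0.0580.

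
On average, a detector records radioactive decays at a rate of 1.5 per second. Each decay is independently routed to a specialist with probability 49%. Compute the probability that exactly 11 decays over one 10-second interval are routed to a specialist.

0.0544

Thinning: the decays that are routed to a specialist themselves form a Poisson process with rate 0.49 × 1.5 = 0.735 per second.
Over the interval, μ = 0.735 × 10 = 7.35 (a 10-second interval = 10 seconds).
P(N = 11) = e^(−7.35) · 7.35^11/11! ≈ 0.0544.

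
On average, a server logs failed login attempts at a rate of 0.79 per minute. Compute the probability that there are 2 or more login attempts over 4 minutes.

Over the interval, μ = 0.79 × 4 = 3.16 (4 minutes).
P(N ≥ 2) = 1 − P(N ≤ 1) = 1 − Σ_{j=0}^{1} e^(−μ) μ^j/j! ≈ 0.8235.

0.8235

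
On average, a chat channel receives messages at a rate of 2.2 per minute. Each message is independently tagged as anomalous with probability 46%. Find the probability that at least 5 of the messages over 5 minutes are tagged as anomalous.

Thinning: the messages that are tagged as anomalous themselves form a Poisson process with rate 0.46 × 2.2 = 1.012 per minute.
Over the interval, μ = 1.012 × 5 = 5.06 (5 minutes).
P(N ≥ 5) = 1 − P(N ≤ 4) ≈ 0.5700.

0.5700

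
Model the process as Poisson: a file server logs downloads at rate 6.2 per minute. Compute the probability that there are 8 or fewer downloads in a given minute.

0.8259

With mean μ = 6.2 per minute,
P(N ≤ 8) = Σ_{j=0}^{8} e^(−μ) μ^j/j! ≈ 0.8259.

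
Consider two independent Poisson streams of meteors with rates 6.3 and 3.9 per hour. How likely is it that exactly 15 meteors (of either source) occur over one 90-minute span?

0.1021

Independent Poisson processes superpose: combined rate λ = 6.3 + 3.9 = 10.2 per hour.
Over the interval, μ = 10.2 × 1.5 = 15.3 (a 90-minute span = 1.5 hours).
P(N = 15) = e^(−15.3) · 15.3^15/15! ≈ 0.1021.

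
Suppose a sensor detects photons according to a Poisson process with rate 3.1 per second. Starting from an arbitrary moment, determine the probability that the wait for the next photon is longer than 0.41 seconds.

0.2806

The wait for the next event is exponential with rate λ = 3.1 per second.
P(T > 0.41) = e^(−λt) = e^(−3.1 × 0.41) = e^(−1.271) ≈ 0.2806.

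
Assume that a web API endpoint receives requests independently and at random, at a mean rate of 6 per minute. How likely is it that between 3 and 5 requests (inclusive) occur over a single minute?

With mean μ = 6 per minute,
P(3 ≤ N ≤ 5) = Σ_{j=3}^{5} e^(−6) · 6^j/j! ≈ 0.3837.

0.3837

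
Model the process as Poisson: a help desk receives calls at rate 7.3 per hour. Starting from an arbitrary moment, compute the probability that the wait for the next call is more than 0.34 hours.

0.0836

The wait for the next event is exponential with rate λ = 7.3 per hour.
P(T > 0.34) = e^(−λt) = e^(−7.3 × 0.34) = e^(−2.482) ≈ 0.0836.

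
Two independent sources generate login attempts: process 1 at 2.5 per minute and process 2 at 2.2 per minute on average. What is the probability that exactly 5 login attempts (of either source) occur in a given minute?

Independent Poisson processes superpose: combined rate λ = 2.5 + 2.2 = 4.7 per minute.
So μ = 4.7.
P(N = 5) = e^(−4.7) · 4.7^5/5! ≈ 0.1738.

0.1738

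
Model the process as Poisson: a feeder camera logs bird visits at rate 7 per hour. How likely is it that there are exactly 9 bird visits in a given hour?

0.1014

With mean μ = 7 per hour,
P(N = 9) = e^(−μ) μ^9/9! = e^(−7) · 7^9/362880 ≈ 0.1014.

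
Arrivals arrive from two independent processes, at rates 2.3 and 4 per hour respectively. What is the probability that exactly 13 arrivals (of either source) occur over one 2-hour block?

0.1093

Independent Poisson processes superpose: combined rate λ = 2.3 + 4 = 6.3 per hour.
Over the interval, μ = 6.3 × 2 = 12.6 (a 2-hour block = 2 hours).
P(N = 13) = e^(−12.6) · 12.6^13/13! ≈ 0.1093.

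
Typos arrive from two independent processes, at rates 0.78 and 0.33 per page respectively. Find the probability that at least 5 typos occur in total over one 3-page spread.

0.2429

Independent Poisson processes superpose: combined rate λ = 0.78 + 0.33 = 1.11 per page.
Over the interval, μ = 1.11 × 3 = 3.33 (a 3-page spread = 3 pages).
P(N ≥ 5) = 1 − P(N ≤ 4) ≈ 0.2429.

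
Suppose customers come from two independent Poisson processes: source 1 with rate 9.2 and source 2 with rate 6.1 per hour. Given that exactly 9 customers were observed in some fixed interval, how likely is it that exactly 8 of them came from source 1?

Given the total, each event is independently from source 1 with probability p = λ_1/(λ_1+λ_2) = 9.2/15.3 ≈ 0.6013.
So K ~ Binomial(9, 9.2/15.3): P(K = 8) = C(9,8) · (9.2/15.3)^8 · (6.1/15.3)^1 ≈ 0.0613.

0.0613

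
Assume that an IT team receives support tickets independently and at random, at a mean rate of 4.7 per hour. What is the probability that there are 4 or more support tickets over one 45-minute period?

0.4688

Over the interval, μ = 4.7 × 0.75 = 3.525 (a 45-minute period = 0.75 hours).
P(N ≥ 4) = 1 − P(N ≤ 3) = 1 − Σ_{j=0}^{3} e^(−μ) μ^j/j! ≈ 0.4688.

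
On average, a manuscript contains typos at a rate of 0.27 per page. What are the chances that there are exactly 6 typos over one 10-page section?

Over the interval, μ = 0.27 × 10 = 2.7 (a 10-page section = 10 pages).
P(N = 6) = e^(−μ) μ^6/6! = e^(−2.7) · 2.7^6/720 ≈ 0.0362.

0.0362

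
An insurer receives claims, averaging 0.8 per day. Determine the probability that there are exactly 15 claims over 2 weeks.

Over the interval, μ = 0.8 × 14 = 11.2 (2 weeks = 14 days).
P(N = 15) = e^(−μ) μ^15/15! = e^(−11.2) · 11.2^15/1307674368000 ≈ 0.0572.

0.0572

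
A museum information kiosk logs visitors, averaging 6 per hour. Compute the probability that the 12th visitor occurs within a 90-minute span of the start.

0.1970

Over the interval, μ = 6 × 1.5 = 9 (a 90-minute span = 1.5 hours).
The 12th arrival falls in the interval iff at least 12 events occur there: P(S_12 ≤ t) = P(N ≥ 12) = 1 − P(N ≤ 11) ≈ 0.1970.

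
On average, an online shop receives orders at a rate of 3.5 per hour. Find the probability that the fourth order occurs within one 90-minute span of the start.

Over the interval, μ = 3.5 × 1.5 = 5.25 (a 90-minute span = 1.5 hours).
The fourth arrival falls in the interval iff at least 4 events occur there: P(S_4 ≤ t) = P(N ≥ 4) = 1 − P(N ≤ 3) ≈ 0.7683.

0.7683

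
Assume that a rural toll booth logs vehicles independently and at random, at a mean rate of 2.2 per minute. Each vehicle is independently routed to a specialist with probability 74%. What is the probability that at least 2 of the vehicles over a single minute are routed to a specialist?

Thinning: the vehicles that are routed to a specialist themselves form a Poisson process with rate 0.74 × 2.2 = 1.628 per minute.
So μ = 1.628.
P(N ≥ 2) = 1 − P(N ≤ 1) ≈ 0.4841.

0.4841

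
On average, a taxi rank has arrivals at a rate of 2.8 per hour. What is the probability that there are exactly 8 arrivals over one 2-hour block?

0.0887

Over the interval, μ = 2.8 × 2 = 5.6 (a 2-hour block = 2 hours).
P(N = 8) = e^(−μ) μ^8/8! = e^(−5.6) · 5.6^8/40320 ≈ 0.0887.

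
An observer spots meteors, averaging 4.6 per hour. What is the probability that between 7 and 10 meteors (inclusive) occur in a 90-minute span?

Over the interval, μ = 4.6 × 1.5 = 6.9 (a 90-minute span = 1.5 hours).
P(7 ≤ N ≤ 10) = Σ_{j=7}^{10} e^(−6.9) · 6.9^j/j! ≈ 0.4437.

0.4437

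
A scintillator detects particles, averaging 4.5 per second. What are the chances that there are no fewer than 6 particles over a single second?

0.2971

With mean μ = 4.5 per second,
P(N ≥ 6) = 1 − P(N ≤ 5) = 1 − Σ_{j=0}^{5} e^(−μ) μ^j/j! ≈ 0.2971.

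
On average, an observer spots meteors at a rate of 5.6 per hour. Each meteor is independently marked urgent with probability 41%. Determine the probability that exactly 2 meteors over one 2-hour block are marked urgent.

Thinning: the meteors that are marked urgent themselves form a Poisson process with rate 0.41 × 5.6 = 2.296 per hour.
Over the interval, μ = 2.296 × 2 = 4.592 (a 2-hour block = 2 hours).
P(N = 2) = e^(−4.592) · 4.592^2/2! ≈ 0.1068.

0.1068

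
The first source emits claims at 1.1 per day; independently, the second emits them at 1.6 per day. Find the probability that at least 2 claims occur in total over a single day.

Independent Poisson processes superpose: combined rate λ = 1.1 + 1.6 = 2.7 per day.
So μ = 2.7.
P(N ≥ 2) = 1 − P(N ≤ 1) ≈ 0.7513.

0.7513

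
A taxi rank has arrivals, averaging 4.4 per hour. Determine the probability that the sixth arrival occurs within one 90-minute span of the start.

Over the interval, μ = 4.4 × 1.5 = 6.6 (a 90-minute span = 1.5 hours).
The sixth arrival falls in the interval iff at least 6 events occur there: P(S_6 ≤ t) = P(N ≥ 6) = 1 − P(N ≤ 5) ≈ 0.6453.

0.6453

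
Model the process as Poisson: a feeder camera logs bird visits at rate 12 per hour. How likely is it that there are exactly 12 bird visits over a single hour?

With mean μ = 12 per hour,
P(N = 12) = e^(−μ) μ^12/12! = e^(−12) · 12^12/479001600 ≈ 0.1144.

0.1144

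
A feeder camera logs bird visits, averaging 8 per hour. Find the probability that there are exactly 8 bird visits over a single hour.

0.1396

With mean μ = 8 per hour,
P(N = 8) = e^(−μ) μ^8/8! = e^(−8) · 8^8/40320 ≈ 0.1396.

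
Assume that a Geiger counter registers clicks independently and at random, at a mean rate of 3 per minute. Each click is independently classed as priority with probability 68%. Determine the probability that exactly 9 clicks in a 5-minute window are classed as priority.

0.1224

Thinning: the clicks that are classed as priority themselves form a Poisson process with rate 0.68 × 3 = 2.04 per minute.
Over the interval, μ = 2.04 × 5 = 10.2 (a 5-minute window = 5 minutes).
P(N = 9) = e^(−10.2) · 10.2^9/9! ≈ 0.1224.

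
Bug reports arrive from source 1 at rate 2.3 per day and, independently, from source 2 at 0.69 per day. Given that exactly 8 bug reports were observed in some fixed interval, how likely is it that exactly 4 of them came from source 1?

Given the total, each event is independently from source 1 with probability p = λ_1/(λ_1+λ_2) = 2.3/2.99 ≈ 0.7692.
So K ~ Binomial(8, 2.3/2.99): P(K = 4) = C(8,4) · (2.3/2.99)^4 · (0.69/2.99)^4 ≈ 0.0695.

0.0695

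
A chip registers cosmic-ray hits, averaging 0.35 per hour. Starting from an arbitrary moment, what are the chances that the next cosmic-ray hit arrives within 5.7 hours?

0.8640

Inter-arrival times are exponential with rate λ = 0.35 per hour.
P(T ≤ 5.7) = 1 − e^(−λt) = 1 − e^(−0.35 × 5.7) = 1 − e^(−1.995) ≈ 0.8640.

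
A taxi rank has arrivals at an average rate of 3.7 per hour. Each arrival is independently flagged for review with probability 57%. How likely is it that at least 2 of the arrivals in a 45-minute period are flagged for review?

0.4692

Thinning: the arrivals that are flagged for review themselves form a Poisson process with rate 0.57 × 3.7 = 2.109 per hour.
Over the interval, μ = 2.109 × 0.75 = 1.58175 (a 45-minute period = 0.75 hours).
P(N ≥ 2) = 1 − P(N ≤ 1) ≈ 0.4692.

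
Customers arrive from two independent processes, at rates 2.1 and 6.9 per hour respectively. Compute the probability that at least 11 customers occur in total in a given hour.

0.2940

Independent Poisson processes superpose: combined rate λ = 2.1 + 6.9 = 9 per hour.
So μ = 9.
P(N ≥ 11) = 1 − P(N ≤ 10) ≈ 0.2940.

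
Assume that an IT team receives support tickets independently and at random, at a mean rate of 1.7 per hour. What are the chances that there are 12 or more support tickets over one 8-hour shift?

0.7048

Over the interval, μ = 1.7 × 8 = 13.6 (an 8-hour shift = 8 hours).
P(N ≥ 12) = 1 − P(N ≤ 11) = 1 − Σ_{j=0}^{11} e^(−μ) μ^j/j! ≈ 0.7048.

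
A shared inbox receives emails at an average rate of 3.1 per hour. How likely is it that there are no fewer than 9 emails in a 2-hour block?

Over the interval, μ = 3.1 × 2 = 6.2 (a 2-hour block = 2 hours).
P(N ≥ 9) = 1 − P(N ≤ 8) = 1 − Σ_{j=0}^{8} e^(−μ) μ^j/j! ≈ 0.1741.

0.1741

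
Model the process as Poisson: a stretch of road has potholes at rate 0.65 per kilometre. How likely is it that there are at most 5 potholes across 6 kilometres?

0.8006

Over the interval, μ = 0.65 × 6 = 3.9 (6 kilometres).
P(N ≤ 5) = Σ_{j=0}^{5} e^(−μ) μ^j/j! ≈ 0.8006.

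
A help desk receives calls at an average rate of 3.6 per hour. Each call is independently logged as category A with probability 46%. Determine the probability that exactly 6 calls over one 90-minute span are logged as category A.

Thinning: the calls that are logged as category A themselves form a Poisson process with rate 0.46 × 3.6 = 1.656 per hour.
Over the interval, μ = 1.656 × 1.5 = 2.484 (a 90-minute span = 1.5 hours).
P(N = 6) = e^(−2.484) · 2.484^6/6! ≈ 0.0272.

0.0272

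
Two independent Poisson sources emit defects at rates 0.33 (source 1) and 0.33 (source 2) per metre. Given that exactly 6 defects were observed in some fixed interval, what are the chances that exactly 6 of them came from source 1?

0.0156

Given the total, each event is independently from source 1 with probability p = λ_1/(λ_1+λ_2) = 0.33/0.66 = 0.5000.
So K ~ Binomial(6, 0.33/0.66): P(K = 6) = C(6,6) · (0.33/0.66)^6 · (0.33/0.66)^0 ≈ 0.0156.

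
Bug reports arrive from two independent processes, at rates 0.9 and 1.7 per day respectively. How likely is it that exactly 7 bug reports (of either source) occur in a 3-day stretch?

0.1428

Independent Poisson processes superpose: combined rate λ = 0.9 + 1.7 = 2.6 per day.
Over the interval, μ = 2.6 × 3 = 7.8 (a 3-day stretch = 3 days).
P(N = 7) = e^(−7.8) · 7.8^7/7! ≈ 0.1428.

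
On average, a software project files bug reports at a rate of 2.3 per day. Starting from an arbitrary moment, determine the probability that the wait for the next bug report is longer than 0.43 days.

The wait for the next event is exponential with rate λ = 2.3 per day.
P(T > 0.43) = e^(−λt) = e^(−2.3 × 0.43) = e^(−0.989) ≈ 0.3719.

0.3719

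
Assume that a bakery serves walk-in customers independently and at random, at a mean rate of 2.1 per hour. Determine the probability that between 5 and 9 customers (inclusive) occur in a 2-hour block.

Over the interval, μ = 2.1 × 2 = 4.2 (a 2-hour block = 2 hours).
P(5 ≤ N ≤ 9) = Σ_{j=5}^{9} e^(−4.2) · 4.2^j/j! ≈ 0.3990.

0.3990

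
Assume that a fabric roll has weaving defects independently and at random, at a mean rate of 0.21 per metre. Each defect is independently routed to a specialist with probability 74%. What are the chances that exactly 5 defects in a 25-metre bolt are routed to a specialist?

Thinning: the defects that are routed to a specialist themselves form a Poisson process with rate 0.74 × 0.21 = 0.1554 per metre.
Over the interval, μ = 0.1554 × 25 = 3.885 (a 25-metre bolt = 25 metres).
P(N = 5) = e^(−3.885) · 3.885^5/5! ≈ 0.1515.

0.1515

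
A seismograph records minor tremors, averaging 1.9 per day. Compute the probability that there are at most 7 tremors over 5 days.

0.2687

Over the interval, μ = 1.9 × 5 = 9.5 (5 days).
P(N ≤ 7) = Σ_{j=0}^{7} e^(−μ) μ^j/j! ≈ 0.2687.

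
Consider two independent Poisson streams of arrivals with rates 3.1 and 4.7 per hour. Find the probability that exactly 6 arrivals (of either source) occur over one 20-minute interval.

Independent Poisson processes superpose: combined rate λ = 3.1 + 4.7 = 7.8 per hour.
Over the interval, μ = 7.8 × 1/3 = 2.6 (a 20-minute interval = 1/3 hours).
P(N = 6) = e^(−2.6) · 2.6^6/6! ≈ 0.0319.

0.0319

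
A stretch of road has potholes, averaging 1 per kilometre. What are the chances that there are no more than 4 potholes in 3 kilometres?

0.8153

Over the interval, μ = 1 × 3 = 3 (3 kilometres).
P(N ≤ 4) = Σ_{j=0}^{4} e^(−μ) μ^j/j! ≈ 0.8153.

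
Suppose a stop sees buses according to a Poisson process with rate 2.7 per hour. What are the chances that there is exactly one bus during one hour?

0.1815

With mean μ = 2.7 per hour,
P(N = 1) = e^(−μ) μ^1/1! = e^(−2.7) · 2.7^1/1 ≈ 0.1815.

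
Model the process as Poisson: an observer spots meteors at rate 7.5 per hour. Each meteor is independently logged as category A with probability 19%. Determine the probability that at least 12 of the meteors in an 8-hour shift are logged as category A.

Thinning: the meteors that are logged as category A themselves form a Poisson process with rate 0.19 × 7.5 = 1.425 per hour.
Over the interval, μ = 1.425 × 8 = 11.4 (an 8-hour shift = 8 hours).
P(N ≥ 12) = 1 − P(N ≤ 11) ≈ 0.4684.

0.4684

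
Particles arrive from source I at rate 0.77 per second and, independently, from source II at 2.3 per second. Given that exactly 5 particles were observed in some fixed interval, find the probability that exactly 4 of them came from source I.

Given the total, each event is independently from source I with probability p = λ_I/(λ_I+λ_II) = 0.77/3.07 ≈ 0.2508.
So K ~ Binomial(5, 0.77/3.07): P(K = 4) = C(5,4) · (0.77/3.07)^4 · (2.3/3.07)^1 ≈ 0.0148.

0.0148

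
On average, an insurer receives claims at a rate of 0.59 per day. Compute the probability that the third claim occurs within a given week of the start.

Over the interval, μ = 0.59 × 7 = 4.13 (a week = 7 days).
The third arrival falls in the interval iff at least 3 events occur there: P(S_3 ≤ t) = P(N ≥ 3) = 1 − P(N ≤ 2) ≈ 0.7803.

0.7803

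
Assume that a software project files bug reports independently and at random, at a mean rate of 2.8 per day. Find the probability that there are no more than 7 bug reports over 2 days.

Over the interval, μ = 2.8 × 2 = 5.6 (2 days).
P(N ≤ 7) = Σ_{j=0}^{7} e^(−μ) μ^j/j! ≈ 0.7970.

0.7970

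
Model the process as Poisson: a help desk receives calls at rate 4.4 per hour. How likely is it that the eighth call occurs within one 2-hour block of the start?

0.6522

Over the interval, μ = 4.4 × 2 = 8.8 (a 2-hour block = 2 hours).
The eighth arrival falls in the interval iff at least 8 events occur there: P(S_8 ≤ t) = P(N ≥ 8) = 1 − P(N ≤ 7) ≈ 0.6522.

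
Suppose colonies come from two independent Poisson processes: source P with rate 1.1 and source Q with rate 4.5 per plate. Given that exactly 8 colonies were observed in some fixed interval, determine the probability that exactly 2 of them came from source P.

Given the total, each event is independently from source P with probability p = λ_P/(λ_P+λ_Q) = 1.1/5.6 ≈ 0.1964.
So K ~ Binomial(8, 1.1/5.6): P(K = 2) = C(8,2) · (1.1/5.6)^2 · (4.5/5.6)^6 ≈ 0.2909.

0.2909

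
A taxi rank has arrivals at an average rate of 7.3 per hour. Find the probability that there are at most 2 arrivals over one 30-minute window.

0.2940

Over the interval, μ = 7.3 × 0.5 = 3.65 (a 30-minute window = 0.5 hours).
P(N ≤ 2) = Σ_{j=0}^{2} e^(−μ) μ^j/j! ≈ 0.2940.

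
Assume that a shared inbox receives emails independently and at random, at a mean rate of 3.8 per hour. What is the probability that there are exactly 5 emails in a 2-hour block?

Over the interval, μ = 3.8 × 2 = 7.6 (a 2-hour block = 2 hours).
P(N = 5) = e^(−μ) μ^5/5! = e^(−7.6) · 7.6^5/120 ≈ 0.1057.

0.1057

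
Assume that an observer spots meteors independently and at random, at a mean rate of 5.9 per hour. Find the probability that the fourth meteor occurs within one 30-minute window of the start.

Over the interval, μ = 5.9 × 0.5 = 2.95 (a 30-minute window = 0.5 hours).
The fourth arrival falls in the interval iff at least 4 events occur there: P(S_4 ≤ t) = P(N ≥ 4) = 1 − P(N ≤ 3) ≈ 0.3416.

0.3416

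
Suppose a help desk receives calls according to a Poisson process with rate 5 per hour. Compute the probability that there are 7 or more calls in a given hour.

0.2378

With mean μ = 5 per hour,
P(N ≥ 7) = 1 − P(N ≤ 6) = 1 − Σ_{j=0}^{6} e^(−μ) μ^j/j! ≈ 0.2378.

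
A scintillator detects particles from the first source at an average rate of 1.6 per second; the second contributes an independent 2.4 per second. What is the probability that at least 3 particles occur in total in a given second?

0.7619

Independent Poisson processes superpose: combined rate λ = 1.6 + 2.4 = 4 per second.
So μ = 4.
P(N ≥ 3) = 1 − P(N ≤ 2) ≈ 0.7619.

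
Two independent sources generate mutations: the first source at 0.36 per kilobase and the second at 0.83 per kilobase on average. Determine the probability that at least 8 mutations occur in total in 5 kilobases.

0.2492

Independent Poisson processes superpose: combined rate λ = 0.36 + 0.83 = 1.19 per kilobase.
Over the interval, μ = 1.19 × 5 = 5.95 (5 kilobases).
P(N ≥ 8) = 1 − P(N ≤ 7) ≈ 0.2492.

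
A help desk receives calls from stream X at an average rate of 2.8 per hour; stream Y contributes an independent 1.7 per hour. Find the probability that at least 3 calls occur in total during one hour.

Independent Poisson processes superpose: combined rate λ = 2.8 + 1.7 = 4.5 per hour.
So μ = 4.5.
P(N ≥ 3) = 1 − P(N ≤ 2) ≈ 0.8264.

0.8264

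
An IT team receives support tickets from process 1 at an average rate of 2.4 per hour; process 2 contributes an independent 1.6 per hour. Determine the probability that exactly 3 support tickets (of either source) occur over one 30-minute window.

0.1804

Independent Poisson processes superpose: combined rate λ = 2.4 + 1.6 = 4 per hour.
Over the interval, μ = 4 × 0.5 = 2 (a 30-minute window = 0.5 hours).
P(N = 3) = e^(−2) · 2^3/3! ≈ 0.1804.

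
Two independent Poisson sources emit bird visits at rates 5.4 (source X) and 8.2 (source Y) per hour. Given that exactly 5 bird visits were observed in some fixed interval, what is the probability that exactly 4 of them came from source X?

0.0749

Given the total, each event is independently from source X with probability p = λ_X/(λ_X+λ_Y) = 5.4/13.6 ≈ 0.3971.
So K ~ Binomial(5, 5.4/13.6): P(K = 4) = C(5,4) · (5.4/13.6)^4 · (8.2/13.6)^1 ≈ 0.0749.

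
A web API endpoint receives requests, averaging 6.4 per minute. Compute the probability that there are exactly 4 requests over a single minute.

With mean μ = 6.4 per minute,
P(N = 4) = e^(−μ) μ^4/4! = e^(−6.4) · 6.4^4/24 ≈ 0.1162.

0.1162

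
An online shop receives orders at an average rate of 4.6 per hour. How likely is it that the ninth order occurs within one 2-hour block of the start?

Over the interval, μ = 4.6 × 2 = 9.2 (a 2-hour block = 2 hours).
The ninth arrival falls in the interval iff at least 9 events occur there: P(S_9 ≤ t) = P(N ≥ 9) = 1 − P(N ≤ 8) ≈ 0.5704.

0.5704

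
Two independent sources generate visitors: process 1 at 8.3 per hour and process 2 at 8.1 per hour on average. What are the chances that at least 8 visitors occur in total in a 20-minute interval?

Independent Poisson processes superpose: combined rate λ = 8.3 + 8.1 = 16.4 per hour.
Over the interval, μ = 16.4 × 1/3 ≈ 5.46667 (a 20-minute interval = 1/3 hours).
P(N ≥ 8) = 1 − P(N ≤ 7) ≈ 0.1864.

0.1864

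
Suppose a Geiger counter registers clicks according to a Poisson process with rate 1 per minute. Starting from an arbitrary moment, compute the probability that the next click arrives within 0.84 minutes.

0.5683

Inter-arrival times are exponential with rate λ = 1 per minute.
P(T ≤ 0.84) = 1 − e^(−λt) = 1 − e^(−1 × 0.84) = 1 − e^(−0.84) ≈ 0.5683.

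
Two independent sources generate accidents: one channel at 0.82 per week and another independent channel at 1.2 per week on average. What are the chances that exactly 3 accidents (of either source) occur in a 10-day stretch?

0.2235

Independent Poisson processes superpose: combined rate λ = 0.82 + 1.2 = 2.02 per week.
Over the interval, μ = 2.02 × 10/7 ≈ 2.88571 (a 10-day stretch = 10/7 weeks).
P(N = 3) = e^(−2.88571) · 2.88571^3/3! ≈ 0.2235.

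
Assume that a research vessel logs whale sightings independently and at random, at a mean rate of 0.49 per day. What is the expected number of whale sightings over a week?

3.43

E[N] = λt = 0.49 × 7 = 3.43 (a week = 7 days).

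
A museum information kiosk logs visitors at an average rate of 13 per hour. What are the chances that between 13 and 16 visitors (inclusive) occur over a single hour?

0.3724

With mean μ = 13 per hour,
P(13 ≤ N ≤ 16) = Σ_{j=13}^{16} e^(−13) · 13^j/j! ≈ 0.3724.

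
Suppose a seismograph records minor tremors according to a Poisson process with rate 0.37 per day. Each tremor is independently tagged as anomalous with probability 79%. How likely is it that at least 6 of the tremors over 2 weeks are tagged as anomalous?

Thinning: the tremors that are tagged as anomalous themselves form a Poisson process with rate 0.79 × 0.37 = 0.2923 per day.
Over the interval, μ = 0.2923 × 14 = 4.0922 (2 weeks = 14 days).
P(N ≥ 6) = 1 − P(N ≤ 5) ≈ 0.2294.

0.2294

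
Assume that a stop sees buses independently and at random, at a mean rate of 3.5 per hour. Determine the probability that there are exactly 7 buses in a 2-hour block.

0.1490

Over the interval, μ = 3.5 × 2 = 7 (a 2-hour block = 2 hours).
P(N = 7) = e^(−μ) μ^7/7! = e^(−7) · 7^7/5040 ≈ 0.1490.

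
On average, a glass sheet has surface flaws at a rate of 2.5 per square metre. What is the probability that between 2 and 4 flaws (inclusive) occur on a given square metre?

0.6039

With mean μ = 2.5 per square metre,
P(2 ≤ N ≤ 4) = Σ_{j=2}^{4} e^(−2.5) · 2.5^j/j! ≈ 0.6039.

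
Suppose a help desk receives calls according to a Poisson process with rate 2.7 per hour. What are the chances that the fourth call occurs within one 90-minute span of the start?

0.5762

Over the interval, μ = 2.7 × 1.5 = 4.05 (a 90-minute span = 1.5 hours).
The fourth arrival falls in the interval iff at least 4 events occur there: P(S_4 ≤ t) = P(N ≥ 4) = 1 − P(N ≤ 3) ≈ 0.5762.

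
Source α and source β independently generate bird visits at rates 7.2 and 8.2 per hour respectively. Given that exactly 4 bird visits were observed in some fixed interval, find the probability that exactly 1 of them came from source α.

0.2823

Given the total, each event is independently from source α with probability p = λ_α/(λ_α+λ_β) = 7.2/15.4 ≈ 0.4675.
So K ~ Binomial(4, 7.2/15.4): P(K = 1) = C(4,1) · (7.2/15.4)^1 · (8.2/15.4)^3 ≈ 0.2823.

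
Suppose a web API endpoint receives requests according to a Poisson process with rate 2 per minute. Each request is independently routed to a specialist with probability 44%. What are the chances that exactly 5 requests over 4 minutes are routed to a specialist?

Thinning: the requests that are routed to a specialist themselves form a Poisson process with rate 0.44 × 2 = 0.88 per minute.
Over the interval, μ = 0.88 × 4 = 3.52 (4 minutes).
P(N = 5) = e^(−3.52) · 3.52^5/5! ≈ 0.1333.

0.1333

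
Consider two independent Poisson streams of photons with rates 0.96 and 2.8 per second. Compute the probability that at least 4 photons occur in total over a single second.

Independent Poisson processes superpose: combined rate λ = 0.96 + 2.8 = 3.76 per second.
So μ = 3.76.
P(N ≥ 4) = 1 − P(N ≤ 3) ≈ 0.5183.

0.5183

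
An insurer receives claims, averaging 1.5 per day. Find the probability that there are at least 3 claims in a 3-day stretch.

0.8264

Over the interval, μ = 1.5 × 3 = 4.5 (a 3-day stretch = 3 days).
P(N ≥ 3) = 1 − P(N ≤ 2) = 1 − Σ_{j=0}^{2} e^(−μ) μ^j/j! ≈ 0.8264.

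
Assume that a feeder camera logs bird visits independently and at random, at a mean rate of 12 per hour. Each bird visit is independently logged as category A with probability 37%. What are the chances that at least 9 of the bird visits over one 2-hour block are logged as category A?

0.5284

Thinning: the bird visits that are logged as category A themselves form a Poisson process with rate 0.37 × 12 = 4.44 per hour.
Over the interval, μ = 4.44 × 2 = 8.88 (a 2-hour block = 2 hours).
P(N ≥ 9) = 1 − P(N ≤ 8) ≈ 0.5284.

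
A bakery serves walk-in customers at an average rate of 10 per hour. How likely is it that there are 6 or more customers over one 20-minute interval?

0.1212

Over the interval, μ = 10 × 1/3 ≈ 3.33333 (a 20-minute interval = 1/3 hours).
P(N ≥ 6) = 1 − P(N ≤ 5) = 1 − Σ_{j=0}^{5} e^(−μ) μ^j/j! ≈ 0.1212.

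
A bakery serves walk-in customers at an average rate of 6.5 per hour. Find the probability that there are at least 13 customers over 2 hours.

0.5369

Over the interval, μ = 6.5 × 2 = 13 (2 hours).
P(N ≥ 13) = 1 − P(N ≤ 12) = 1 − Σ_{j=0}^{12} e^(−μ) μ^j/j! ≈ 0.5369.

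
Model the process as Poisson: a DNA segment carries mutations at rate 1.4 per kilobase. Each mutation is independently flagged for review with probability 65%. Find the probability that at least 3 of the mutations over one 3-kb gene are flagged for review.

0.5137

Thinning: the mutations that are flagged for review themselves form a Poisson process with rate 0.65 × 1.4 = 0.91 per kilobase.
Over the interval, μ = 0.91 × 3 = 2.73 (a 3-kb gene = 3 kilobases).
P(N ≥ 3) = 1 − P(N ≤ 2) ≈ 0.5137.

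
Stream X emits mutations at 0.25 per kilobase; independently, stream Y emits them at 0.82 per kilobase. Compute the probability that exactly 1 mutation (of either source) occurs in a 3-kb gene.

0.1295

Independent Poisson processes superpose: combined rate λ = 0.25 + 0.82 = 1.07 per kilobase.
Over the interval, μ = 1.07 × 3 = 3.21 (a 3-kb gene = 3 kilobases).
P(N = 1) = e^(−3.21) · 3.21^1/1! ≈ 0.1295.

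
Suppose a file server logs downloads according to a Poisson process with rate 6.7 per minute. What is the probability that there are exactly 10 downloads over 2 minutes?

0.0779

Over the interval, μ = 6.7 × 2 = 13.4 (2 minutes).
P(N = 10) = e^(−μ) μ^10/10! = e^(−13.4) · 13.4^10/3628800 ≈ 0.0779.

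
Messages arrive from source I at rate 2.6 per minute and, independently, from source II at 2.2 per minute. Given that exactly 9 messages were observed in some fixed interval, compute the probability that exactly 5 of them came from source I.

0.2593

Given the total, each event is independently from source I with probability p = λ_I/(λ_I+λ_II) = 2.6/4.8 ≈ 0.5417.
So K ~ Binomial(9, 2.6/4.8): P(K = 5) = C(9,5) · (2.6/4.8)^5 · (2.2/4.8)^4 ≈ 0.2593.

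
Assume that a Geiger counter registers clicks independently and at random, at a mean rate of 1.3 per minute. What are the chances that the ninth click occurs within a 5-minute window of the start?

0.2084

Over the interval, μ = 1.3 × 5 = 6.5 (a 5-minute window = 5 minutes).
The ninth arrival falls in the interval iff at least 9 events occur there: P(S_9 ≤ t) = P(N ≥ 9) = 1 − P(N ≤ 8) ≈ 0.2084.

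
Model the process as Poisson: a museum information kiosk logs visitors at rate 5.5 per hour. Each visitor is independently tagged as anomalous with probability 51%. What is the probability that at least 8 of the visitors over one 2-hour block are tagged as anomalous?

0.2043

Thinning: the visitors that are tagged as anomalous themselves form a Poisson process with rate 0.51 × 5.5 = 2.805 per hour.
Over the interval, μ = 2.805 × 2 = 5.61 (a 2-hour block = 2 hours).
P(N ≥ 8) = 1 − P(N ≤ 7) ≈ 0.2043.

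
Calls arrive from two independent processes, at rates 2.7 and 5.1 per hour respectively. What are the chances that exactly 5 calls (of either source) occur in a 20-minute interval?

0.0735

Independent Poisson processes superpose: combined rate λ = 2.7 + 5.1 = 7.8 per hour.
Over the interval, μ = 7.8 × 1/3 = 2.6 (a 20-minute interval = 1/3 hours).
P(N = 5) = e^(−2.6) · 2.6^5/5! ≈ 0.0735.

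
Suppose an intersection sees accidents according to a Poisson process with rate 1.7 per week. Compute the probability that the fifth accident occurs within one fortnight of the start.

0.2558

Over the interval, μ = 1.7 × 2 = 3.4 (a fortnight = 2 weeks).
The fifth arrival falls in the interval iff at least 5 events occur there: P(S_5 ≤ t) = P(N ≥ 5) = 1 − P(N ≤ 4) ≈ 0.2558.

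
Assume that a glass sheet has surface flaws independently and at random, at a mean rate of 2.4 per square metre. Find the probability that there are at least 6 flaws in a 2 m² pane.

Over the interval, μ = 2.4 × 2 = 4.8 (a 2 m² pane = 2 square metres).
P(N ≥ 6) = 1 − P(N ≤ 5) = 1 − Σ_{j=0}^{5} e^(−μ) μ^j/j! ≈ 0.3490.

0.3490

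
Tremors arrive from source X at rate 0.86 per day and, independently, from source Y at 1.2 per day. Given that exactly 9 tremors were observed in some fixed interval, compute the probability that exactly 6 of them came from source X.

0.0879

Given the total, each event is independently from source X with probability p = λ_X/(λ_X+λ_Y) = 0.86/2.06 ≈ 0.4175.
So K ~ Binomial(9, 0.86/2.06): P(K = 6) = C(9,6) · (0.86/2.06)^6 · (1.2/2.06)^3 ≈ 0.0879.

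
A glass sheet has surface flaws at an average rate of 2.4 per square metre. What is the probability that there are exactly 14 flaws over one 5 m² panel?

Over the interval, μ = 2.4 × 5 = 12 (a 5 m² panel = 5 square metres).
P(N = 14) = e^(−μ) μ^14/14! = e^(−12) · 12^14/87178291200 ≈ 0.0905.

0.0905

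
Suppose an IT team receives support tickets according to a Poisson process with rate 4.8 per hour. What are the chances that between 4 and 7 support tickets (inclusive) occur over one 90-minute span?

0.4970

Over the interval, μ = 4.8 × 1.5 = 7.2 (a 90-minute span = 1.5 hours).
P(4 ≤ N ≤ 7) = Σ_{j=4}^{7} e^(−7.2) · 7.2^j/j! ≈ 0.4970.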